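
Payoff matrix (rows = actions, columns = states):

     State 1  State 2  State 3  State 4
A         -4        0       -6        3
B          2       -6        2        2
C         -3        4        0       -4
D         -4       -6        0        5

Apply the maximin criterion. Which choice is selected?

C

Row minima: A=-6, B=-6, C=-4, D=-6
Best worst-case = -4 → C.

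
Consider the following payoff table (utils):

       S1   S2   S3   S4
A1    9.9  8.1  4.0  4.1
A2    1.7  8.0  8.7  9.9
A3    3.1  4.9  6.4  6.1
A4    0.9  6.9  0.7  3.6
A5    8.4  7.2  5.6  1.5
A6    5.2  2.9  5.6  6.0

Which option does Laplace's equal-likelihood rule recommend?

A2

Row averages: A1=6.525, A2=7.075, A3=5.125, A4=3.025, A5=5.675, A6=4.925
Highest average = 7.075 → A2.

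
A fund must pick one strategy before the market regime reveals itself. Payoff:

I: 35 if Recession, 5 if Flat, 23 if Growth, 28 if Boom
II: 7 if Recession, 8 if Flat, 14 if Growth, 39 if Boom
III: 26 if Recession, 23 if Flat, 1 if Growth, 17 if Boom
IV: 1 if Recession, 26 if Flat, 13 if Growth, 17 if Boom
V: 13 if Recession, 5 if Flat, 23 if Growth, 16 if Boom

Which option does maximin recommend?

Row minima: I=5, II=7, III=1, IV=1, V=5
Best worst-case = 7 → II.

II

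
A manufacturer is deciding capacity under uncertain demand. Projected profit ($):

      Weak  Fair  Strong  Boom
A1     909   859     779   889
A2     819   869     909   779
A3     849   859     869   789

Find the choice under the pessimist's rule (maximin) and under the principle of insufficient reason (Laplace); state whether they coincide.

Row minima: A1=779, A2=779, A3=789
Best worst-case = 789 → A3.
Row averages: A1=859, A2=844, A3=841.5
Highest average = 859 → A1.

maximin → A3; laplace → A1 (disagree)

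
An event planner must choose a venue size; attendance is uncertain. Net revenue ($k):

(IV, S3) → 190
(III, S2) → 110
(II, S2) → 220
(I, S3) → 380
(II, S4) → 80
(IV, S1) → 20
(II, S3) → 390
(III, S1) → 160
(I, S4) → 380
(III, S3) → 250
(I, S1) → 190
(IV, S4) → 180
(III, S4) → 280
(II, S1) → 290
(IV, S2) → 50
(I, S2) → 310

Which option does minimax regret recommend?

I

Column bests: S1=290, S2=310, S3=390, S4=380.
I regrets: 100, 0, 10, 0 → max 100
II regrets: 0, 90, 0, 300 → max 300
III regrets: 130, 200, 140, 100 → max 200
IV regrets: 270, 260, 200, 200 → max 270
Smallest max regret = 100 → I.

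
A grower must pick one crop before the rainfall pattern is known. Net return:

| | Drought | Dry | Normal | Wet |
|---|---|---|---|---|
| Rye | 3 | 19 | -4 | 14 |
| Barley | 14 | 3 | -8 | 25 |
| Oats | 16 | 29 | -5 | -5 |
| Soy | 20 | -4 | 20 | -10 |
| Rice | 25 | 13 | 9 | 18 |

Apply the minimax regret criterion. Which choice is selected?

Rice

Column bests: Drought=25, Dry=29, Normal=20, Wet=25.
Rye regrets: 22, 10, 24, 11 → max 24
Barley regrets: 11, 26, 28, 0 → max 28
Oats regrets: 9, 0, 25, 30 → max 30
Soy regrets: 5, 33, 0, 35 → max 35
Rice regrets: 0, 16, 11, 7 → max 16
Smallest max regret = 16 → Rice.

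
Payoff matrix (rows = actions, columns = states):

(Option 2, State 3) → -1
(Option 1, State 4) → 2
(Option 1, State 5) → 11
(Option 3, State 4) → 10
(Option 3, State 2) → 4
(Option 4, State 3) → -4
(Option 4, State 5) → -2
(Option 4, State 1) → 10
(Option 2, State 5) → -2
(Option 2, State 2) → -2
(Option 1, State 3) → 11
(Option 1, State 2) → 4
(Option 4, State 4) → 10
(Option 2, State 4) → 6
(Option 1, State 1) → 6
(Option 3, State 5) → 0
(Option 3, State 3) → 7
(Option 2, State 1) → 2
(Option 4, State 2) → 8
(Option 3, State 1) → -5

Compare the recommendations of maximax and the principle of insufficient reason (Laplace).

maximax → Option 1; laplace → Option 1 (agree)

Row maxima: Option 1=11, Option 2=6, Option 3=10, Option 4=10
Best best-case = 11 → Option 1.
Row averages: Option 1=6.8, Option 2=0.6, Option 3=3.2, Option 4=4.4
Highest average = 6.8 → Option 1.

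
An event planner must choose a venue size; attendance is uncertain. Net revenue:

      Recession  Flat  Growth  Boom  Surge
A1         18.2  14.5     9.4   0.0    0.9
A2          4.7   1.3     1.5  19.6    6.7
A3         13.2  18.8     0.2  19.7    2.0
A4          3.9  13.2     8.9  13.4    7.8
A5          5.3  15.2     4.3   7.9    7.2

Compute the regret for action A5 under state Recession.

12.9

Best payoff under Recession is 18.2.
Regret = 18.2 − 5.3 = 12.9.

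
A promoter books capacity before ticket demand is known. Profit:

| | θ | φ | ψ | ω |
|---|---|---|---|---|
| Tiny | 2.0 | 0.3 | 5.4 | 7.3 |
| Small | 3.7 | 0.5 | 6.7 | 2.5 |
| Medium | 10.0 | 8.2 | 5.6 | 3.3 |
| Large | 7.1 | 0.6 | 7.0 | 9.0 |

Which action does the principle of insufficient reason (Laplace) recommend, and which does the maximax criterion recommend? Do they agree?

Row averages: Tiny=3.75, Small=3.35, Medium=6.775, Large=5.925
Highest average = 6.775 → Medium.
Row maxima: Tiny=7.3, Small=6.7, Medium=10.0, Large=9.0
Best best-case = 10.0 → Medium.

laplace → Medium; maximax → Medium (agree)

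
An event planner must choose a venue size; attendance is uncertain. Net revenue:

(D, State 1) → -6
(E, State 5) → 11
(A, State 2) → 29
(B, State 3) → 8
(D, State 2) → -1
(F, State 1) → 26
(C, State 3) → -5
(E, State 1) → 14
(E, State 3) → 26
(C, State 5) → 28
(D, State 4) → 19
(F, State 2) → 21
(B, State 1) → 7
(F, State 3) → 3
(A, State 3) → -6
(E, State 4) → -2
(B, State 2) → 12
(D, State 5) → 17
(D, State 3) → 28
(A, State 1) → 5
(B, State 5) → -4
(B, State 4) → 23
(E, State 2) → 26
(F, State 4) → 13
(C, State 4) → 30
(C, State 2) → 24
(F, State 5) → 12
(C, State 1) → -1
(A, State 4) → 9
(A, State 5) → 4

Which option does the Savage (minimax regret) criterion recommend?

F

Column bests: State 1=26, State 2=29, State 3=28, State 4=30, State 5=28.
A regrets: 21, 0, 34, 21, 24 → max 34
B regrets: 19, 17, 20, 7, 32 → max 32
C regrets: 27, 5, 33, 0, 0 → max 33
D regrets: 32, 30, 0, 11, 11 → max 32
E regrets: 12, 3, 2, 32, 17 → max 32
F regrets: 0, 8, 25, 17, 16 → max 25
Smallest max regret = 25 → F.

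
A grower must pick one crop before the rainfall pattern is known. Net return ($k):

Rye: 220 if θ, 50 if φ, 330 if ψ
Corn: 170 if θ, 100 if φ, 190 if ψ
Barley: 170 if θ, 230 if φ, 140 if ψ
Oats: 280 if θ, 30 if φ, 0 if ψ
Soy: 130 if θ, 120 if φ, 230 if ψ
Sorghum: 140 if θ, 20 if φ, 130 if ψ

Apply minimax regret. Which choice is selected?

Corn

Column bests: θ=280, φ=230, ψ=330.
Rye regrets: 60, 180, 0 → max 180
Corn regrets: 110, 130, 140 → max 140
Barley regrets: 110, 0, 190 → max 190
Oats regrets: 0, 200, 330 → max 330
Soy regrets: 150, 110, 100 → max 150
Sorghum regrets: 140, 210, 200 → max 210
Smallest max regret = 140 → Corn.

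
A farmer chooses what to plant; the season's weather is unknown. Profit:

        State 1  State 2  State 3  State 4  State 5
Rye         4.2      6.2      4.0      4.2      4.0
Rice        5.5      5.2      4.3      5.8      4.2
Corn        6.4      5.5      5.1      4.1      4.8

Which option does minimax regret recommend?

Column bests: State 1=6.4, State 2=6.2, State 3=5.1, State 4=5.8, State 5=4.8.
Rye regrets: 2.2, 0.0, 1.1, 1.6, 0.8 → max 2.2
Rice regrets: 0.9, 1.0, 0.8, 0.0, 0.6 → max 1.0
Corn regrets: 0.0, 0.7, 0.0, 1.7, 0.0 → max 1.7
Smallest max regret = 1.0 → Rice.

Rice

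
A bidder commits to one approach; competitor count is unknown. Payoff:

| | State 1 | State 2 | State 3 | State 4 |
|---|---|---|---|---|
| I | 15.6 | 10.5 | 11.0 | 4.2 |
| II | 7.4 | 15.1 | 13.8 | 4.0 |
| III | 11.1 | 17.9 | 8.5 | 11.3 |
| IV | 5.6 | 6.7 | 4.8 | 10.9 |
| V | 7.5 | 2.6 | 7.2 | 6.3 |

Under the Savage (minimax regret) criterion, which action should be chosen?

III

Column bests: State 1=15.6, State 2=17.9, State 3=13.8, State 4=11.3.
I regrets: 0.0, 7.4, 2.8, 7.1 → max 7.4
II regrets: 8.2, 2.8, 0.0, 7.3 → max 8.2
III regrets: 4.5, 0.0, 5.3, 0.0 → max 5.3
IV regrets: 10.0, 11.2, 9.0, 0.4 → max 11.2
V regrets: 8.1, 15.3, 6.6, 5.0 → max 15.3
Smallest max regret = 5.3 → III.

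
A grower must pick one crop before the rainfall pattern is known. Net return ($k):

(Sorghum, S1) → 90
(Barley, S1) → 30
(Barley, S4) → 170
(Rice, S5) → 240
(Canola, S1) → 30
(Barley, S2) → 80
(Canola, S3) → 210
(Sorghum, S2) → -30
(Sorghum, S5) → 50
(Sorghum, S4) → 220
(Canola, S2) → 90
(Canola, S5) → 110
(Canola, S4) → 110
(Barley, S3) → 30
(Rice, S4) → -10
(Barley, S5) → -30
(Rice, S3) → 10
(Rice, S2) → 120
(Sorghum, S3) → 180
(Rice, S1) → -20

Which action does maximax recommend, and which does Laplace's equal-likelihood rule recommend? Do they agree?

maximax → Rice; laplace → Canola (disagree)

Row maxima: Sorghum=220, Canola=210, Barley=170, Rice=240
Best best-case = 240 → Rice.
Row averages: Sorghum=102, Canola=110, Barley=56, Rice=68
Highest average = 110 → Canola.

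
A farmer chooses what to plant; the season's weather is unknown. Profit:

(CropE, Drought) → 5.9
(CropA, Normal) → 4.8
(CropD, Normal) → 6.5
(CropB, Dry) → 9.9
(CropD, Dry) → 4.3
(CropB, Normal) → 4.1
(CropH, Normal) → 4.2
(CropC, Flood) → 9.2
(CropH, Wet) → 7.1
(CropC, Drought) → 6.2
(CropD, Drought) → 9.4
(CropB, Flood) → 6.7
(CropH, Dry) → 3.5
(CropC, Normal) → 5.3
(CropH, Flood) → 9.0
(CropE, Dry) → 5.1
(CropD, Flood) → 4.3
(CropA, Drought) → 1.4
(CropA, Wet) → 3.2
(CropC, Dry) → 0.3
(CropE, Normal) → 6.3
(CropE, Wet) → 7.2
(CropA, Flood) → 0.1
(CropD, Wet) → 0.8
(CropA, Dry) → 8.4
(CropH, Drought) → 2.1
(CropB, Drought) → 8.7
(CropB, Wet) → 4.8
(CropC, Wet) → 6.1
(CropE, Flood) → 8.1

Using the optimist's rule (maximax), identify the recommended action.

Row maxima: CropA=8.4, CropC=9.2, CropB=9.9, CropD=9.4, CropE=8.1, CropH=9.0
Best best-case = 9.9 → CropB.

CropB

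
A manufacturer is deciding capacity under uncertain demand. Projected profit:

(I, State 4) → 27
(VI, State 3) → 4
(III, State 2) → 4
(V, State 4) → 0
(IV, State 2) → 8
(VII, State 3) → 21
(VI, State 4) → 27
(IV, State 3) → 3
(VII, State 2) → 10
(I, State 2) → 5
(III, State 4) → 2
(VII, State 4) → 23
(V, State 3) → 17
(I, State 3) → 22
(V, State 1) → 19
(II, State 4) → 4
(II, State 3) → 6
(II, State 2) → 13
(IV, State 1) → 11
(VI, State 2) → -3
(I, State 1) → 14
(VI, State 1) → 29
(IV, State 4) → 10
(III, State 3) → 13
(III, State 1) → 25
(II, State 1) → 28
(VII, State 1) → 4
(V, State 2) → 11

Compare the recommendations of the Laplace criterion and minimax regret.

Row averages: I=17, II=12.75, III=11, IV=8, V=11.75, VI=14.25, VII=14.5
Highest average = 17 → I.
Column bests: State 1=29, State 2=13, State 3=22, State 4=27.
I regrets: 15, 8, 0, 0 → max 15
II regrets: 1, 0, 16, 23 → max 23
III regrets: 4, 9, 9, 25 → max 25
IV regrets: 18, 5, 19, 17 → max 19
V regrets: 10, 2, 5, 27 → max 27
VI regrets: 0, 16, 18, 0 → max 18
VII regrets: 25, 3, 1, 4 → max 25
Smallest max regret = 15 → I.

laplace → I; minimax regret → I (agree)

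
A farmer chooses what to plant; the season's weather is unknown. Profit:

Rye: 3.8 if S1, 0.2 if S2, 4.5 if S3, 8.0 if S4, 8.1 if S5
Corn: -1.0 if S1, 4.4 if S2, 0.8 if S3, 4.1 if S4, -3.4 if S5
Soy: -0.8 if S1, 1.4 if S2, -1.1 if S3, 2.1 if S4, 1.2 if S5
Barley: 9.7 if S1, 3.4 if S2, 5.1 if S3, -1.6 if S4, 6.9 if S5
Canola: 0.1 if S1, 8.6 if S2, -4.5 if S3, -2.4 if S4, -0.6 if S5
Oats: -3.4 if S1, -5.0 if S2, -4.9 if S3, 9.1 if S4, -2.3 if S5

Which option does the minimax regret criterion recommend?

Column bests: S1=9.7, S2=8.6, S3=5.1, S4=9.1, S5=8.1.
Rye regrets: 5.9, 8.4, 0.6, 1.1, 0.0 → max 8.4
Corn regrets: 10.7, 4.2, 4.3, 5.0, 11.5 → max 11.5
Soy regrets: 10.5, 7.2, 6.2, 7.0, 6.9 → max 10.5
Barley regrets: 0.0, 5.2, 0.0, 10.7, 1.2 → max 10.7
Canola regrets: 9.6, 0.0, 9.6, 11.5, 8.7 → max 11.5
Oats regrets: 13.1, 13.6, 10.0, 0.0, 10.4 → max 13.6
Smallest max regret = 8.4 → Rye.

Rye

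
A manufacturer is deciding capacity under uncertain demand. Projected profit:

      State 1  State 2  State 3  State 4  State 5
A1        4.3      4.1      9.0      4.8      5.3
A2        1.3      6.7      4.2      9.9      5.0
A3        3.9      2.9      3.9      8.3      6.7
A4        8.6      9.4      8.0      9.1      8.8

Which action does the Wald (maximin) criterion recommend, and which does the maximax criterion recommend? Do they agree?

maximin → A4; maximax → A2 (disagree)

Row minima: A1=4.1, A2=1.3, A3=2.9, A4=8.0
Best worst-case = 8.0 → A4.
Row maxima: A1=9.0, A2=9.9, A3=8.3, A4=9.4
Best best-case = 9.9 → A2.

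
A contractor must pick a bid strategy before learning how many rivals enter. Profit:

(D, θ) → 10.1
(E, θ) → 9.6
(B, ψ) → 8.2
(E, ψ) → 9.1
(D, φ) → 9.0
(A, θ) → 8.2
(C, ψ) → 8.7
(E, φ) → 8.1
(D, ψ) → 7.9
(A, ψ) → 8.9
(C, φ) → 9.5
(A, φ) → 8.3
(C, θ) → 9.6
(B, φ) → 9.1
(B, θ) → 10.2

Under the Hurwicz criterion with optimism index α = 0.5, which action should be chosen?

A: 0.5·8.9 + 0.5·8.2 = 8.55
B: 0.5·10.2 + 0.5·8.2 = 9.2
C: 0.5·9.6 + 0.5·8.7 = 9.15
D: 0.5·10.1 + 0.5·7.9 = 9
E: 0.5·9.6 + 0.5·8.1 = 8.85
Highest Hurwicz score = 9.2 → B.

B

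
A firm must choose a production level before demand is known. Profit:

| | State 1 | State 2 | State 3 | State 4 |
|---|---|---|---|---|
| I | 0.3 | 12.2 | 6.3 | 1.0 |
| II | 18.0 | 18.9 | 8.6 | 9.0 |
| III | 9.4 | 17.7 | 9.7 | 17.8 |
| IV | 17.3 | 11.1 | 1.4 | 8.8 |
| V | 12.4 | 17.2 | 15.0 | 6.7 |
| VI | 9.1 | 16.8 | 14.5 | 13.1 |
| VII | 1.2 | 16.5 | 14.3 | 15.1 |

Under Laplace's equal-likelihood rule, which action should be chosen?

III

Row averages: I=4.95, II=13.625, III=13.65, IV=9.65, V=12.825, VI=13.375, VII=11.775
Highest average = 13.65 → III.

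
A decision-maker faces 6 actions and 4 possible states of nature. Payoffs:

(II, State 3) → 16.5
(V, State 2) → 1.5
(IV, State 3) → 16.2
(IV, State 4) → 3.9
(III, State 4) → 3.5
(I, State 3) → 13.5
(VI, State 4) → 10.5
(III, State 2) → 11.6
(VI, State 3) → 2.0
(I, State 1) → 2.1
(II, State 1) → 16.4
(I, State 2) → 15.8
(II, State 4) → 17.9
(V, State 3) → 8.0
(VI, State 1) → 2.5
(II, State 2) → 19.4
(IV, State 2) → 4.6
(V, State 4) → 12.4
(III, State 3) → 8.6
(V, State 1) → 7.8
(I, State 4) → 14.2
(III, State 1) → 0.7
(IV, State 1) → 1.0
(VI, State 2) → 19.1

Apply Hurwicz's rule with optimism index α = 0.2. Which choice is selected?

I: 0.2·15.8 + 0.8·2.1 = 4.84
II: 0.2·19.4 + 0.8·16.4 = 17
III: 0.2·11.6 + 0.8·0.7 = 2.88
IV: 0.2·16.2 + 0.8·1.0 = 4.04
V: 0.2·12.4 + 0.8·1.5 = 3.68
VI: 0.2·19.1 + 0.8·2.0 = 5.42
Highest Hurwicz score = 17 → II.

II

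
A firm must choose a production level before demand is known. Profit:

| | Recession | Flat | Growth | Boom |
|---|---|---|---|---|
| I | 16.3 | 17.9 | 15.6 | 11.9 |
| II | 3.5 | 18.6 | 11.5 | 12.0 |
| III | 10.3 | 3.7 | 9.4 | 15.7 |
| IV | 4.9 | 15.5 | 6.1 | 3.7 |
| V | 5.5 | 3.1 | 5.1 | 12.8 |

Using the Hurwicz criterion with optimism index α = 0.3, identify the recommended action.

I: 0.3·17.9 + 0.7·11.9 = 13.7
II: 0.3·18.6 + 0.7·3.5 = 8.03
III: 0.3·15.7 + 0.7·3.7 = 7.3
IV: 0.3·15.5 + 0.7·3.7 = 7.24
V: 0.3·12.8 + 0.7·3.1 = 6.01
Highest Hurwicz score = 13.7 → I.

I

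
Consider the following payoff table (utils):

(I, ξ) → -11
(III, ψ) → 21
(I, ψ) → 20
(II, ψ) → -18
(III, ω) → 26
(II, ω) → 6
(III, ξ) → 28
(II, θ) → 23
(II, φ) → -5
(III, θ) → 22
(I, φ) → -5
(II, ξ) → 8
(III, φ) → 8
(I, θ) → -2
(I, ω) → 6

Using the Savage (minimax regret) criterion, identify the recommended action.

III

Column bests: θ=23, φ=8, ψ=21, ω=26, ξ=28.
I regrets: 25, 13, 1, 20, 39 → max 39
II regrets: 0, 13, 39, 20, 20 → max 39
III regrets: 1, 0, 0, 0, 0 → max 1
Smallest max regret = 1 → III.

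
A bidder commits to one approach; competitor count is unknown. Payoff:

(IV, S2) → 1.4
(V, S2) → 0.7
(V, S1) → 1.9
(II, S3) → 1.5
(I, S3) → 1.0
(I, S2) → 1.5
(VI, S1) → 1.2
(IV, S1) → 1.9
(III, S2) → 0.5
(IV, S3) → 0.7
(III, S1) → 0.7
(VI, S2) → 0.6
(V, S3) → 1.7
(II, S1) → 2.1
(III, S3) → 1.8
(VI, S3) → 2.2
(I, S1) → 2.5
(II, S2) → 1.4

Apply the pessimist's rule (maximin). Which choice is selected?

Row minima: I=1.0, II=1.4, III=0.5, IV=0.7, V=0.7, VI=0.6
Best worst-case = 1.4 → II.

II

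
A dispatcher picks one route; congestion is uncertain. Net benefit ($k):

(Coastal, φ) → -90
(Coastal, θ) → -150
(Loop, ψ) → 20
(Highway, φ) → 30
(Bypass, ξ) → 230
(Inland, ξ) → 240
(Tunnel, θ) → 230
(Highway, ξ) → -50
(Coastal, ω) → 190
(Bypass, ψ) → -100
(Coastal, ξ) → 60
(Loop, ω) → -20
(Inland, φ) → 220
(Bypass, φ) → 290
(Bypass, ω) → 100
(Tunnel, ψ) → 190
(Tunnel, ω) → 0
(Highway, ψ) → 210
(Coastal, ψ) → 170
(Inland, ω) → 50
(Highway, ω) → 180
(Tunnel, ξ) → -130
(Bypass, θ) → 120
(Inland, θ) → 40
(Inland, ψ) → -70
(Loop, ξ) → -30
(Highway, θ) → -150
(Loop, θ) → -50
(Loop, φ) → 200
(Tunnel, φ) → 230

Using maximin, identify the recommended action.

Row minima: Bypass=-100, Loop=-50, Tunnel=-130, Inland=-70, Highway=-150, Coastal=-150
Best worst-case = -50 → Loop.

Loop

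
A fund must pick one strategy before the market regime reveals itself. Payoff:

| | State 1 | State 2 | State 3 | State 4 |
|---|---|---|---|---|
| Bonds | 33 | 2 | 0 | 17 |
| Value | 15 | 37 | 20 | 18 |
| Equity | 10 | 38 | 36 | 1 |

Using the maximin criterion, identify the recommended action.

Value

Row minima: Bonds=0, Value=15, Equity=1
Best worst-case = 15 → Value.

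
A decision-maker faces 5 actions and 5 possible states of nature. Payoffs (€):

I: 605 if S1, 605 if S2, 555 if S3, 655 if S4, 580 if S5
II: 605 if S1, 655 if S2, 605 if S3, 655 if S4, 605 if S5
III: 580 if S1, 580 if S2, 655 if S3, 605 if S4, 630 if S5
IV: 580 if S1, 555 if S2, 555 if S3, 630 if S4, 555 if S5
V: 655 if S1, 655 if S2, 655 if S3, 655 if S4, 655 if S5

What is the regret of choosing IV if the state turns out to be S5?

Best payoff under S5 is 655.
Regret = 655 − 555 = 100.

100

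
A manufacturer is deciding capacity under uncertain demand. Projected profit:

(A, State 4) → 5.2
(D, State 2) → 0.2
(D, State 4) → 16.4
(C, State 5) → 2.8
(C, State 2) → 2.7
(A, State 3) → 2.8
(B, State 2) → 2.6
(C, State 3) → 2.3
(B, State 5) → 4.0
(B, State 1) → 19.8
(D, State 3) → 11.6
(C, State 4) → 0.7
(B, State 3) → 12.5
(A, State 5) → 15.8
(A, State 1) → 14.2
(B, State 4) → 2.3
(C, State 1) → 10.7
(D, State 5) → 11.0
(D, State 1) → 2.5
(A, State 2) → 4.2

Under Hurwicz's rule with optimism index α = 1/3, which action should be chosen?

B

A: 1/3·15.8 + 2/3·2.8 = 107/15
B: 1/3·19.8 + 2/3·2.3 = 122/15
C: 1/3·10.7 + 2/3·0.7 = 121/30
D: 1/3·16.4 + 2/3·0.2 = 5.6
Highest Hurwicz score = 122/15 → B.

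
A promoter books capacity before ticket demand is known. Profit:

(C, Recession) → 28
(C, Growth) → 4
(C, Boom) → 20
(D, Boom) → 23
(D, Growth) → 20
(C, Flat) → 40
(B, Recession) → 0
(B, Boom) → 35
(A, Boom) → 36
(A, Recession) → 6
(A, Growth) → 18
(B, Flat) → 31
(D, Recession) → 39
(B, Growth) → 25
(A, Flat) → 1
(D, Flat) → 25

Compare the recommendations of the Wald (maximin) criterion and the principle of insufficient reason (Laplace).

Row minima: A=1, B=0, C=4, D=20
Best worst-case = 20 → D.
Row averages: A=15.25, B=22.75, C=23, D=26.75
Highest average = 26.75 → D.

maximin → D; laplace → D (agree)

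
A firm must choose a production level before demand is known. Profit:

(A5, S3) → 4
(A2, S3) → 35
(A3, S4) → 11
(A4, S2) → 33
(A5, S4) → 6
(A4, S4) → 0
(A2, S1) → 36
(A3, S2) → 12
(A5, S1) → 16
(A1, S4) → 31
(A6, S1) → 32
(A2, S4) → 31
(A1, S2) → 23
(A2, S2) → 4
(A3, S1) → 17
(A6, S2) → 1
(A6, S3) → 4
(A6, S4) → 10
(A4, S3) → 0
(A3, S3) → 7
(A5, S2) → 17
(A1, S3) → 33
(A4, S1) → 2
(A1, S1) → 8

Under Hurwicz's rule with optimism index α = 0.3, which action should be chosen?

A1: 0.3·33 + 0.7·8 = 15.5
A2: 0.3·36 + 0.7·4 = 13.6
A3: 0.3·17 + 0.7·7 = 10
A4: 0.3·33 + 0.7·0 = 9.9
A5: 0.3·17 + 0.7·4 = 7.9
A6: 0.3·32 + 0.7·1 = 10.3
Highest Hurwicz score = 15.5 → A1.

A1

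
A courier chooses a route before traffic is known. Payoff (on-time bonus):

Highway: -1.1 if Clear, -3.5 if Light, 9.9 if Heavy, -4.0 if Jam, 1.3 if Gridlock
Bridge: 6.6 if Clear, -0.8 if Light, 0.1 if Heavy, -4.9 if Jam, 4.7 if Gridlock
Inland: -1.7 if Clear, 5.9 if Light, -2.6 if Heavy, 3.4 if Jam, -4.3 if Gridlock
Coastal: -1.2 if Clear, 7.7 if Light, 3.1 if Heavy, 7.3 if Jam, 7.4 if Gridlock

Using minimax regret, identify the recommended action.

Coastal

Column bests: Clear=6.6, Light=7.7, Heavy=9.9, Jam=7.3, Gridlock=7.4.
Highway regrets: 7.7, 11.2, 0.0, 11.3, 6.1 → max 11.3
Bridge regrets: 0.0, 8.5, 9.8, 12.2, 2.7 → max 12.2
Inland regrets: 8.3, 1.8, 12.5, 3.9, 11.7 → max 12.5
Coastal regrets: 7.8, 0.0, 6.8, 0.0, 0.0 → max 7.8
Smallest max regret = 7.8 → Coastal.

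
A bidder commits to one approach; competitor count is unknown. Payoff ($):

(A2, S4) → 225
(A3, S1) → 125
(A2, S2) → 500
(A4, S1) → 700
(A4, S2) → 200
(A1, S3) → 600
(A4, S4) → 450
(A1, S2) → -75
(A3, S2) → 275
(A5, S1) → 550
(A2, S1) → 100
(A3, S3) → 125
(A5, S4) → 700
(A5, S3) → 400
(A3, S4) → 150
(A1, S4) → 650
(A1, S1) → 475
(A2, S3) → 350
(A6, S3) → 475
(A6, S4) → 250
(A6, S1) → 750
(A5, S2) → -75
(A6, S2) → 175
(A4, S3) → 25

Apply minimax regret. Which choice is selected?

Column bests: S1=750, S2=500, S3=600, S4=700.
A1 regrets: 275, 575, 0, 50 → max 575
A2 regrets: 650, 0, 250, 475 → max 650
A3 regrets: 625, 225, 475, 550 → max 625
A4 regrets: 50, 300, 575, 250 → max 575
A5 regrets: 200, 575, 200, 0 → max 575
A6 regrets: 0, 325, 125, 450 → max 450
Smallest max regret = 450 → A6.

A6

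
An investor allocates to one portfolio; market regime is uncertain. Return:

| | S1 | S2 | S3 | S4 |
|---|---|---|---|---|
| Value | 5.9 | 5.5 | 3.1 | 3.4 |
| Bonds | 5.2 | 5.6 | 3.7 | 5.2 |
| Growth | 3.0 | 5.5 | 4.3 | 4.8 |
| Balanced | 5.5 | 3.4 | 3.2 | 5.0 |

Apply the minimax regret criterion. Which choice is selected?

Column bests: S1=5.9, S2=5.6, S3=4.3, S4=5.2.
Value regrets: 0.0, 0.1, 1.2, 1.8 → max 1.8
Bonds regrets: 0.7, 0.0, 0.6, 0.0 → max 0.7
Growth regrets: 2.9, 0.1, 0.0, 0.4 → max 2.9
Balanced regrets: 0.4, 2.2, 1.1, 0.2 → max 2.2
Smallest max regret = 0.7 → Bonds.

Bonds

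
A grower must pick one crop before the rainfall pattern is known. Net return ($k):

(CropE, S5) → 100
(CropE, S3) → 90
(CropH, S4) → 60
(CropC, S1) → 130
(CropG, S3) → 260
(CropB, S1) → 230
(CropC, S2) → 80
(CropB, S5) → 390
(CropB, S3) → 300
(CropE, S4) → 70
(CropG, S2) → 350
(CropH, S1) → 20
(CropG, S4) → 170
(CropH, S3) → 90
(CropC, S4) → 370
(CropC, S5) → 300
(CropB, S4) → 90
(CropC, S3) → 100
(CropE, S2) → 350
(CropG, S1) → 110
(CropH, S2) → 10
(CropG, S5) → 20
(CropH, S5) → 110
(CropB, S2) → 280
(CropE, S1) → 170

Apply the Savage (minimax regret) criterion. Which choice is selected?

CropC

Column bests: S1=230, S2=350, S3=300, S4=370, S5=390.
CropE regrets: 60, 0, 210, 300, 290 → max 300
CropH regrets: 210, 340, 210, 310, 280 → max 340
CropC regrets: 100, 270, 200, 0, 90 → max 270
CropG regrets: 120, 0, 40, 200, 370 → max 370
CropB regrets: 0, 70, 0, 280, 0 → max 280
Smallest max regret = 270 → CropC.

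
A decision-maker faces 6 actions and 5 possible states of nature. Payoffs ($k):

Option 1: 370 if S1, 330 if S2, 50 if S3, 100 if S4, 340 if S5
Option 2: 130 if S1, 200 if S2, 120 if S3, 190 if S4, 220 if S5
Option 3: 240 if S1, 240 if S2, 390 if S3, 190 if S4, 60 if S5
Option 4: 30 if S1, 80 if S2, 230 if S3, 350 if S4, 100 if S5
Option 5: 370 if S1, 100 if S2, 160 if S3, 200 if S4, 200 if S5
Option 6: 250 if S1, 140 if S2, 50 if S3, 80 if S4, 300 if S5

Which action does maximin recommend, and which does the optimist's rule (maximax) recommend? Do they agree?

Row minima: Option 1=50, Option 2=120, Option 3=60, Option 4=30, Option 5=100, Option 6=50
Best worst-case = 120 → Option 2.
Row maxima: Option 1=370, Option 2=220, Option 3=390, Option 4=350, Option 5=370, Option 6=300
Best best-case = 390 → Option 3.

maximin → Option 2; maximax → Option 3 (disagree)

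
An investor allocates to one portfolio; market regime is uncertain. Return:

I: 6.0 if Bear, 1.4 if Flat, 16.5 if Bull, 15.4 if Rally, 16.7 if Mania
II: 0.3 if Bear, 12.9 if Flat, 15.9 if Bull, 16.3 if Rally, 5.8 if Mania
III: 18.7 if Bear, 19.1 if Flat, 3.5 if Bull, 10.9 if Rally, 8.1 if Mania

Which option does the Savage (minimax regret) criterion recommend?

III

Column bests: Bear=18.7, Flat=19.1, Bull=16.5, Rally=16.3, Mania=16.7.
I regrets: 12.7, 17.7, 0.0, 0.9, 0.0 → max 17.7
II regrets: 18.4, 6.2, 0.6, 0.0, 10.9 → max 18.4
III regrets: 0.0, 0.0, 13.0, 5.4, 8.6 → max 13.0
Smallest max regret = 13.0 → III.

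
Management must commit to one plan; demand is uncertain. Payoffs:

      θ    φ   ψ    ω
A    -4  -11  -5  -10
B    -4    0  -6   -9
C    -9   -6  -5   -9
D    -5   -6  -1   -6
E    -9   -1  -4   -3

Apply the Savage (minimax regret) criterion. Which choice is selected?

E

Column bests: θ=-4, φ=0, ψ=-1, ω=-3.
A regrets: 0, 11, 4, 7 → max 11
B regrets: 0, 0, 5, 6 → max 6
C regrets: 5, 6, 4, 6 → max 6
D regrets: 1, 6, 0, 3 → max 6
E regrets: 5, 1, 3, 0 → max 5
Smallest max regret = 5 → E.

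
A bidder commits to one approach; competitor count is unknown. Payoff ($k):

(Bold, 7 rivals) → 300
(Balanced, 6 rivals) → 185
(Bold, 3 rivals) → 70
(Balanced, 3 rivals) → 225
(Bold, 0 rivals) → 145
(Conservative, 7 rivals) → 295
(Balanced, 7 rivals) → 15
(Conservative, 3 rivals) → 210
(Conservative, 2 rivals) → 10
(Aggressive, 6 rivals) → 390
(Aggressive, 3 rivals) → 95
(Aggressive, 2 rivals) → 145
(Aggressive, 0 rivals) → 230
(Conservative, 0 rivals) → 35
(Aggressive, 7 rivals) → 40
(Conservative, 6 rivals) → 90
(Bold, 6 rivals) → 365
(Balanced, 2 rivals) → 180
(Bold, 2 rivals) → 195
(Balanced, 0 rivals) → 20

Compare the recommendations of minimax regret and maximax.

minimax regret → Bold; maximax → Aggressive (disagree)

Column bests: 0 rivals=230, 2 rivals=195, 3 rivals=225, 6 rivals=390, 7 rivals=300.
Conservative regrets: 195, 185, 15, 300, 5 → max 300
Balanced regrets: 210, 15, 0, 205, 285 → max 285
Aggressive regrets: 0, 50, 130, 0, 260 → max 260
Bold regrets: 85, 0, 155, 25, 0 → max 155
Smallest max regret = 155 → Bold.
Row maxima: Conservative=295, Balanced=225, Aggressive=390, Bold=365
Best best-case = 390 → Aggressive.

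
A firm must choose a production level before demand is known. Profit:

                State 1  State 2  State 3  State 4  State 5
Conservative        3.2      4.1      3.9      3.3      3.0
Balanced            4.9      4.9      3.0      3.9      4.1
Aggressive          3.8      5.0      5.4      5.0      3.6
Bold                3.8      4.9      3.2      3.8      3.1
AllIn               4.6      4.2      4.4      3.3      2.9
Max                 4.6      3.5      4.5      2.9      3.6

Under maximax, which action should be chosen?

Row maxima: Conservative=4.1, Balanced=4.9, Aggressive=5.4, Bold=4.9, AllIn=4.6, Max=4.6
Best best-case = 5.4 → Aggressive.

Aggressive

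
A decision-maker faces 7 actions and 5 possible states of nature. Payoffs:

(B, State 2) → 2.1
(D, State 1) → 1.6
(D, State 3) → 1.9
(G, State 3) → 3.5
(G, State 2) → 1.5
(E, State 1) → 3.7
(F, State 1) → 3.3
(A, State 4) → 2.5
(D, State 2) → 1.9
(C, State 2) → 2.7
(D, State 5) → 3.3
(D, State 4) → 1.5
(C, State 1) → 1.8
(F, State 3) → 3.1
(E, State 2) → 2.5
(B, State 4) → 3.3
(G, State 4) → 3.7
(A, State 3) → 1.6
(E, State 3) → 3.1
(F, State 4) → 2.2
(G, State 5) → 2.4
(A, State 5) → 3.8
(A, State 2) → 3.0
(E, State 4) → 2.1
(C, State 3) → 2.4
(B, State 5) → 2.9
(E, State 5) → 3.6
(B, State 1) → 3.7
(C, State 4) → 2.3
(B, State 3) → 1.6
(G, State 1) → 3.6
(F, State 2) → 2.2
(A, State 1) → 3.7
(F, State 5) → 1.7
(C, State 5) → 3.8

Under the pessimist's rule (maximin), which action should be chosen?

E

Row minima: A=1.6, B=1.6, C=1.8, D=1.5, E=2.1, F=1.7, G=1.5
Best worst-case = 2.1 → E.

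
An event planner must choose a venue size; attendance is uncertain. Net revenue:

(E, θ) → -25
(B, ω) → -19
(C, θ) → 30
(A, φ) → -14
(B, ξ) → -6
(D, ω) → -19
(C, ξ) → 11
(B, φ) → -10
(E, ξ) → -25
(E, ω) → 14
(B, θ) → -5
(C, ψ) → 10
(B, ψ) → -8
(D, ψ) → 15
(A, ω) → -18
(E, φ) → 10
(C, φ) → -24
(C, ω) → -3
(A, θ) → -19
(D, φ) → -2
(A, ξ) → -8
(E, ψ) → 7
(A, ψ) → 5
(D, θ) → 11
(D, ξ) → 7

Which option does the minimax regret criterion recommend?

D

Column bests: θ=30, φ=10, ψ=15, ω=14, ξ=11.
A regrets: 49, 24, 10, 32, 19 → max 49
B regrets: 35, 20, 23, 33, 17 → max 35
C regrets: 0, 34, 5, 17, 0 → max 34
D regrets: 19, 12, 0, 33, 4 → max 33
E regrets: 55, 0, 8, 0, 36 → max 55
Smallest max regret = 33 → D.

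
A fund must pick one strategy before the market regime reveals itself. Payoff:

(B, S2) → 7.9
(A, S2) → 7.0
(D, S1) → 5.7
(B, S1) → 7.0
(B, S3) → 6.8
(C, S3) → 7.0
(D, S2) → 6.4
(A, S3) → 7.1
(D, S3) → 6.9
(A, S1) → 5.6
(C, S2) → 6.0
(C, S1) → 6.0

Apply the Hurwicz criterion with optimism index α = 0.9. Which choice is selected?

B

A: 0.9·7.1 + 0.1·5.6 = 6.95
B: 0.9·7.9 + 0.1·6.8 = 7.79
C: 0.9·7.0 + 0.1·6.0 = 6.9
D: 0.9·6.9 + 0.1·5.7 = 6.78
Highest Hurwicz score = 7.79 → B.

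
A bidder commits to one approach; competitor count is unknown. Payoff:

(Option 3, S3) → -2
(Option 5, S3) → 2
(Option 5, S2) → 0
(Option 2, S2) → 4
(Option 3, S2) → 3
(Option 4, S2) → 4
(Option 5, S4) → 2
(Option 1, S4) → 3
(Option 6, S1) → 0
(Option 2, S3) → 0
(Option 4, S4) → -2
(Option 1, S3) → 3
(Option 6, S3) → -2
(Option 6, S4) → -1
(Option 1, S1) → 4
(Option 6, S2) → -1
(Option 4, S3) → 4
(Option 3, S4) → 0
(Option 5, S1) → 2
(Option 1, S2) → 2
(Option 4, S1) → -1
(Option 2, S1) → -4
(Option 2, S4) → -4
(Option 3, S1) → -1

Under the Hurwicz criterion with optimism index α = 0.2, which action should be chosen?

Option 1: 0.2·4 + 0.8·2 = 2.4
Option 2: 0.2·4 + 0.8·(-4) = -2.4
Option 3: 0.2·3 + 0.8·(-2) = -1
Option 4: 0.2·4 + 0.8·(-2) = -0.8
Option 5: 0.2·2 + 0.8·0 = 0.4
Option 6: 0.2·0 + 0.8·(-2) = -1.6
Highest Hurwicz score = 2.4 → Option 1.

Option 1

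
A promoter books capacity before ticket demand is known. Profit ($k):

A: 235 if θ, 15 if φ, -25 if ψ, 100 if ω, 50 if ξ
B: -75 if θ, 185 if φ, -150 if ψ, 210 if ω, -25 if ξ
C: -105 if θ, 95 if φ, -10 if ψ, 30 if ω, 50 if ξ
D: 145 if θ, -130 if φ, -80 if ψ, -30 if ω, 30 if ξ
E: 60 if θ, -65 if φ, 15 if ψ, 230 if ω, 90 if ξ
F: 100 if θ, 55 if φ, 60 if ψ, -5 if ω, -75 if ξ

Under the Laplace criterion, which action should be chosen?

Row averages: A=75, B=29, C=12, D=-13, E=66, F=27
Highest average = 75 → A.

A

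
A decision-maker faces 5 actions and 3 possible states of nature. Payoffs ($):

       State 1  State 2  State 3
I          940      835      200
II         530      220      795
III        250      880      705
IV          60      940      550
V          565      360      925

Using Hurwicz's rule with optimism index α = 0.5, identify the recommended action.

V

I: 0.5·940 + 0.5·200 = 570
II: 0.5·795 + 0.5·220 = 507.5
III: 0.5·880 + 0.5·250 = 565
IV: 0.5·940 + 0.5·60 = 500
V: 0.5·925 + 0.5·360 = 642.5
Highest Hurwicz score = 642.5 → V.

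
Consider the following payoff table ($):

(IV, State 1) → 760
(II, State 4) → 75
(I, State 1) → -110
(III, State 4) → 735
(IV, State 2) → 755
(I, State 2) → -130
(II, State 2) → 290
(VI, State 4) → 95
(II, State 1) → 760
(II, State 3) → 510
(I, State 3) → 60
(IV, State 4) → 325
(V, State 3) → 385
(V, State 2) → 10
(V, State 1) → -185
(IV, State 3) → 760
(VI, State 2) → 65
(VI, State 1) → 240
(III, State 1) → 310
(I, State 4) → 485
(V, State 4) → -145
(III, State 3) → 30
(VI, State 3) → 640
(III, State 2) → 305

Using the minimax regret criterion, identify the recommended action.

IV

Column bests: State 1=760, State 2=755, State 3=760, State 4=735.
I regrets: 870, 885, 700, 250 → max 885
II regrets: 0, 465, 250, 660 → max 660
III regrets: 450, 450, 730, 0 → max 730
IV regrets: 0, 0, 0, 410 → max 410
V regrets: 945, 745, 375, 880 → max 945
VI regrets: 520, 690, 120, 640 → max 690
Smallest max regret = 410 → IV.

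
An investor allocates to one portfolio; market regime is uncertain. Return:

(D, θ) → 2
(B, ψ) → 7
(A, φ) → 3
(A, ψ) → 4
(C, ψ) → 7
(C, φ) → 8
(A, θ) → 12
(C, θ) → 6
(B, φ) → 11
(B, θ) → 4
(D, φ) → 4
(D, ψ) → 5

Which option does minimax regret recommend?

Column bests: θ=12, φ=11, ψ=7.
A regrets: 0, 8, 3 → max 8
B regrets: 8, 0, 0 → max 8
C regrets: 6, 3, 0 → max 6
D regrets: 10, 7, 2 → max 10
Smallest max regret = 6 → C.

C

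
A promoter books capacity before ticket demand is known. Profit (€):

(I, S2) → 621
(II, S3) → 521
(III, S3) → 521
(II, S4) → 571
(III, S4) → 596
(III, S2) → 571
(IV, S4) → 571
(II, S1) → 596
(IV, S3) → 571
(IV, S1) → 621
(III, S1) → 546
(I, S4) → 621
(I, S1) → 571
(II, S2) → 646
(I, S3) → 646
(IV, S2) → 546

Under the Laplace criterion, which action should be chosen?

I

Row averages: I=614.75, II=583.5, III=558.5, IV=577.25
Highest average = 614.75 → I.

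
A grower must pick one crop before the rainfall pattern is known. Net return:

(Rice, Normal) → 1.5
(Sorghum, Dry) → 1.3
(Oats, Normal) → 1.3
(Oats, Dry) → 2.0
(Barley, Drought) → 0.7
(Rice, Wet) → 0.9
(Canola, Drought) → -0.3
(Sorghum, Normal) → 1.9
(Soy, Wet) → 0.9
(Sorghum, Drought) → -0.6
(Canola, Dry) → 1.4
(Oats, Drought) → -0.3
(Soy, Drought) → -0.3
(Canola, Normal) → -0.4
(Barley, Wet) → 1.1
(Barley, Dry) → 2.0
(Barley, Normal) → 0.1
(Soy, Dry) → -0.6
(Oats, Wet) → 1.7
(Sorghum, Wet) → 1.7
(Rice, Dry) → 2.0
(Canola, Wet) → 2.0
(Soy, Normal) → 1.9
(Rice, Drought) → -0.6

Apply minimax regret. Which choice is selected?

Column bests: Drought=0.7, Dry=2.0, Normal=1.9, Wet=2.0.
Barley regrets: 0.0, 0.0, 1.8, 0.9 → max 1.8
Canola regrets: 1.0, 0.6, 2.3, 0.0 → max 2.3
Rice regrets: 1.3, 0.0, 0.4, 1.1 → max 1.3
Soy regrets: 1.0, 2.6, 0.0, 1.1 → max 2.6
Sorghum regrets: 1.3, 0.7, 0.0, 0.3 → max 1.3
Oats regrets: 1.0, 0.0, 0.6, 0.3 → max 1.0
Smallest max regret = 1.0 → Oats.

Oats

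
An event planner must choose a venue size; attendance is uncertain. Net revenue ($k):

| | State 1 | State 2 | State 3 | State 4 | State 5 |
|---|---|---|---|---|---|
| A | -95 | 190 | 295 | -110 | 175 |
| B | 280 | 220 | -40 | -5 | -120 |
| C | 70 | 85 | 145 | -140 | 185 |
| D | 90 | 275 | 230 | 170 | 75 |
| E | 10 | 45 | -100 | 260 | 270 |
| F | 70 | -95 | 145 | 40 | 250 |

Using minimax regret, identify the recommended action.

D

Column bests: State 1=280, State 2=275, State 3=295, State 4=260, State 5=270.
A regrets: 375, 85, 0, 370, 95 → max 375
B regrets: 0, 55, 335, 265, 390 → max 390
C regrets: 210, 190, 150, 400, 85 → max 400
D regrets: 190, 0, 65, 90, 195 → max 195
E regrets: 270, 230, 395, 0, 0 → max 395
F regrets: 210, 370, 150, 220, 20 → max 370
Smallest max regret = 195 → D.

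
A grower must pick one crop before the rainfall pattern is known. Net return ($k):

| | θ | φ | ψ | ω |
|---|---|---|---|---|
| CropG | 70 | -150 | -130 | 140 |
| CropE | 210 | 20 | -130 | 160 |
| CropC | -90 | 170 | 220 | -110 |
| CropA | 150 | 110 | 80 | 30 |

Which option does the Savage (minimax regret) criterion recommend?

Column bests: θ=210, φ=170, ψ=220, ω=160.
CropG regrets: 140, 320, 350, 20 → max 350
CropE regrets: 0, 150, 350, 0 → max 350
CropC regrets: 300, 0, 0, 270 → max 300
CropA regrets: 60, 60, 140, 130 → max 140
Smallest max regret = 140 → CropA.

CropA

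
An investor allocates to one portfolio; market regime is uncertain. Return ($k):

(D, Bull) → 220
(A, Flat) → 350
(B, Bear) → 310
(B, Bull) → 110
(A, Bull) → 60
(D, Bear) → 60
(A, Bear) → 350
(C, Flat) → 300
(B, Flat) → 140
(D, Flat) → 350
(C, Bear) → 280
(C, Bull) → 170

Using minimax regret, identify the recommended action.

Column bests: Bear=350, Flat=350, Bull=220.
A regrets: 0, 0, 160 → max 160
B regrets: 40, 210, 110 → max 210
C regrets: 70, 50, 50 → max 70
D regrets: 290, 0, 0 → max 290
Smallest max regret = 70 → C.

C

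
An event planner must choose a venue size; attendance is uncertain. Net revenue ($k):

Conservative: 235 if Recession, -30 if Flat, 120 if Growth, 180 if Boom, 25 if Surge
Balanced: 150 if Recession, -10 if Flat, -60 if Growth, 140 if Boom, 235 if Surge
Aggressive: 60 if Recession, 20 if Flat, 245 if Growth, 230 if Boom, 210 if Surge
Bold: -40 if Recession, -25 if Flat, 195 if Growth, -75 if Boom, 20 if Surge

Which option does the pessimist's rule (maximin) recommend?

Row minima: Conservative=-30, Balanced=-60, Aggressive=20, Bold=-75
Best worst-case = 20 → Aggressive.

Aggressive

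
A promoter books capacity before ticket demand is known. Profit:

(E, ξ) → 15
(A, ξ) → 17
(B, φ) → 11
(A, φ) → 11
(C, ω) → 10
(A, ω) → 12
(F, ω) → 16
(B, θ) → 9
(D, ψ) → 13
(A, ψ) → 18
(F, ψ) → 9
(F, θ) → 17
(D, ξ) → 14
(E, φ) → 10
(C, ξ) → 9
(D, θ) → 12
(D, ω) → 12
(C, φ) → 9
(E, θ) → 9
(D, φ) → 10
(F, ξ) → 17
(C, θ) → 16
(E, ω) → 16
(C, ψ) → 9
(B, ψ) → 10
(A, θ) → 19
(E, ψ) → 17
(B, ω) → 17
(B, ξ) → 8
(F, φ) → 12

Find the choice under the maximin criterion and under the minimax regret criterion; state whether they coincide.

Row minima: A=11, B=8, C=9, D=10, E=9, F=9
Best worst-case = 11 → A.
Column bests: θ=19, φ=12, ψ=18, ω=17, ξ=17.
A regrets: 0, 1, 0, 5, 0 → max 5
B regrets: 10, 1, 8, 0, 9 → max 10
C regrets: 3, 3, 9, 7, 8 → max 9
D regrets: 7, 2, 5, 5, 3 → max 7
E regrets: 10, 2, 1, 1, 2 → max 10
F regrets: 2, 0, 9, 1, 0 → max 9
Smallest max regret = 5 → A.

maximin → A; minimax regret → A (agree)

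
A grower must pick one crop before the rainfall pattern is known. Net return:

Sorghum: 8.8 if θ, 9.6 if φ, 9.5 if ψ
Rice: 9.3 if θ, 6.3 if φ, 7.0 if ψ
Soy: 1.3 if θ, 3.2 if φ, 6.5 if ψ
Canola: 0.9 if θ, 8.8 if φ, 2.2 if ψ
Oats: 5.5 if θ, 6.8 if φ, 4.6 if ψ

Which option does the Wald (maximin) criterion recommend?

Row minima: Sorghum=8.8, Rice=6.3, Soy=1.3, Canola=0.9, Oats=4.6
Best worst-case = 8.8 → Sorghum.

Sorghum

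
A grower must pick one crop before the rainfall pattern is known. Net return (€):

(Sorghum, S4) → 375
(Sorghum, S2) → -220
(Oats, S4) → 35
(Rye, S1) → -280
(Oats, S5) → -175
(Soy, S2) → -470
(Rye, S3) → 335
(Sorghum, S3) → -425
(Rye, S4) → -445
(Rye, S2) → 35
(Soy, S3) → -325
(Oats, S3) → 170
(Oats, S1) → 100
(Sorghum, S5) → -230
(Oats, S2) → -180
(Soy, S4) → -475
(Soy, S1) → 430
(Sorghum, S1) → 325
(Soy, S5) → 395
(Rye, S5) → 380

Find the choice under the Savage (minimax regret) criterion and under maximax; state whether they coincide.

minimax regret → Oats; maximax → Soy (disagree)

Column bests: S1=430, S2=35, S3=335, S4=375, S5=395.
Sorghum regrets: 105, 255, 760, 0, 625 → max 760
Oats regrets: 330, 215, 165, 340, 570 → max 570
Soy regrets: 0, 505, 660, 850, 0 → max 850
Rye regrets: 710, 0, 0, 820, 15 → max 820
Smallest max regret = 570 → Oats.
Row maxima: Sorghum=375, Oats=170, Soy=430, Rye=380
Best best-case = 430 → Soy.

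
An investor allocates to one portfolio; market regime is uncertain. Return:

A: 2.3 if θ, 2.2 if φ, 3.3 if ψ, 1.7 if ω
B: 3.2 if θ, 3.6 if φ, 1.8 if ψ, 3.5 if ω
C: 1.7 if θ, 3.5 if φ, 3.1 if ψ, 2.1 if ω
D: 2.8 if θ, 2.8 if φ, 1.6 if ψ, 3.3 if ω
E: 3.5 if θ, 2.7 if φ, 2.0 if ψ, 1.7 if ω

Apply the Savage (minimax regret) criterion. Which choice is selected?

Column bests: θ=3.5, φ=3.6, ψ=3.3, ω=3.5.
A regrets: 1.2, 1.4, 0.0, 1.8 → max 1.8
B regrets: 0.3, 0.0, 1.5, 0.0 → max 1.5
C regrets: 1.8, 0.1, 0.2, 1.4 → max 1.8
D regrets: 0.7, 0.8, 1.7, 0.2 → max 1.7
E regrets: 0.0, 0.9, 1.3, 1.8 → max 1.8
Smallest max regret = 1.5 → B.

B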